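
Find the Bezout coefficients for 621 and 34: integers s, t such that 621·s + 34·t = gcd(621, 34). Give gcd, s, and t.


Euclidean algorithm on (621, 34) — divide until remainder is 0:
  621 = 18 · 34 + 9
  34 = 3 · 9 + 7
  9 = 1 · 7 + 2
  7 = 3 · 2 + 1
  2 = 2 · 1 + 0
gcd(621, 34) = 1.
Track Bezout coefficients alongside the remainders: start with r₀ = 621 = a·1 + b·0 (s = 1, t = 0) and r₁ = 34 = a·0 + b·1 (s = 0, t = 1); each new remainder r_{k+1} = r_{k-1} − q_k·r_k inherits s_{k+1} = s_{k-1} − q_k·s_k, t_{k+1} = t_{k-1} − q_k·t_k, so r_k = a·s_k + b·t_k at every step:
  q = 18: r = 9, s = 1 − 18·0 = 1, t = 0 − 18·1 = -18  (check: 621·1 + 34·(-18) = 9)
  q = 3: r = 7, s = 0 − 3·1 = -3, t = 1 − 3·(-18) = 55  (check: 621·(-3) + 34·55 = 7)
  q = 1: r = 2, s = 1 − 1·(-3) = 4, t = -18 − 1·55 = -73  (check: 621·4 + 34·(-73) = 2)
  q = 3: r = 1, s = -3 − 3·4 = -15, t = 55 − 3·(-73) = 274  (check: 621·(-15) + 34·274 = 1)
The row with r = 1 (the gcd) gives the Bezout coefficients s = -15, t = 274.
Result: 621 · (-15) + 34 · (274) = 1.

gcd(621, 34) = 1; s = -15, t = 274 (check: 621·(-15) + 34·274 = 1).


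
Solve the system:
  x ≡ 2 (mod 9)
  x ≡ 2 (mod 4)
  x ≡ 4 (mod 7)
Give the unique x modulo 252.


Moduli 9, 4, 7 are pairwise coprime; by CRT there is a unique solution modulo M = 9 · 4 · 7 = 252.
Solve pairwise, accumulating the modulus:
  Start with x ≡ 2 (mod 9).
  Combine with x ≡ 2 (mod 4): since gcd(9, 4) = 1, we get a unique residue mod 36.
    Write x = 2 + 9·t and substitute into x ≡ 2 (mod 4): 9·t ≡ 2 − 2 = 0 (mod 4).
    Reduce coefficients mod 4: 1·t ≡ 0 (mod 4).
    So t ≡ 0 (mod 4).
    Then x = 2 + 9·0 = 2, valid modulo lcm(9, 4) = 36: x ≡ 2 (mod 36).
  Combine with x ≡ 4 (mod 7): since gcd(36, 7) = 1, we get a unique residue mod 252.
    Write x = 2 + 36·t and substitute into x ≡ 4 (mod 7): 36·t ≡ 4 − 2 = 2 (mod 7).
    Reduce coefficients mod 7: 1·t ≡ 2 (mod 7).
    So t ≡ 2 (mod 7).
    Then x = 2 + 36·2 = 74, valid modulo lcm(36, 7) = 252: x ≡ 74 (mod 252).
Verify: 74 mod 9 = 2 ✓, 74 mod 4 = 2 ✓, 74 mod 7 = 4 ✓.

x ≡ 74 (mod 252).


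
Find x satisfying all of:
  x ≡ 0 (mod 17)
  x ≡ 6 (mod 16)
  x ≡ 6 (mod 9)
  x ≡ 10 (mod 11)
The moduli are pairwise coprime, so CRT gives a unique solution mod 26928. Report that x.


Product of moduli M = 17 · 16 · 9 · 11 = 26928.
Merge one congruence at a time:
  Start: x ≡ 0 (mod 17).
  Combine with x ≡ 6 (mod 16); new modulus lcm = 272.
    Write x = 0 + 17·t and substitute into x ≡ 6 (mod 16): 17·t ≡ 6 − 0 = 6 (mod 16).
    Reduce coefficients mod 16: 1·t ≡ 6 (mod 16).
    So t ≡ 6 (mod 16).
    Then x = 0 + 17·6 = 102, valid modulo lcm(17, 16) = 272: x ≡ 102 (mod 272).
  Combine with x ≡ 6 (mod 9); new modulus lcm = 2448.
    Write x = 102 + 272·t and substitute into x ≡ 6 (mod 9): 272·t ≡ 6 − 102 = -96 (mod 9).
    Reduce coefficients mod 9: 2·t ≡ 3 (mod 9).
    The inverse of 2 mod 9 is 5 (since 2·5 = 10 = 1·9 + 1), so t ≡ 5·3 = 15 ≡ 6 (mod 9).
    Then x = 102 + 272·6 = 1734, valid modulo lcm(272, 9) = 2448: x ≡ 1734 (mod 2448).
  Combine with x ≡ 10 (mod 11); new modulus lcm = 26928.
    Write x = 1734 + 2448·t and substitute into x ≡ 10 (mod 11): 2448·t ≡ 10 − 1734 = -1724 (mod 11).
    Reduce coefficients mod 11: 6·t ≡ 3 (mod 11).
    The inverse of 6 mod 11 is 2 (since 6·2 = 12 = 1·11 + 1), so t ≡ 2·3 = 6 ≡ 6 (mod 11).
    Then x = 1734 + 2448·6 = 16422, valid modulo lcm(2448, 11) = 26928: x ≡ 16422 (mod 26928).
Verify against each original: 16422 mod 17 = 0, 16422 mod 16 = 6, 16422 mod 9 = 6, 16422 mod 11 = 10.

x ≡ 16422 (mod 26928).


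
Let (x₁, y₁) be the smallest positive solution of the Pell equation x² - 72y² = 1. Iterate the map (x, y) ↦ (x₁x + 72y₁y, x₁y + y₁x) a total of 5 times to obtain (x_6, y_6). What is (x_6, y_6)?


Step 1: Find the fundamental solution (x₁, y₁) of x² - 72y² = 1.
  Expand √72 as a continued fraction. a₀ = ⌊√72⌋ = 8; iterate m_{k+1} = d_k·a_k − m_k, d_{k+1} = (72 − m_{k+1}²)/d_k, a_{k+1} = ⌊(a₀ + m_{k+1})/d_{k+1}⌋ (starting m₀ = 0, d₀ = 1), with convergents p_k = a_k·p_{k-1} + p_{k-2}, q_k = a_k·q_{k-1} + q_{k-2} (p₋₁ = 1, q₋₁ = 0):
  k = 0: a₀ = 8; p₀/q₀ = 8/1; p₀² − 72·q₀² = 64 − 72 = -8.
  k = 1: m = 8, d = 8, a = ⌊(8 + 8)/8⌋ = 2; p/q = (2·8 + 1)/(2·1 + 0) = 17/2; p² − 72·q² = 289 − 288 = 1.
  The first convergent with p² − 72·q² = 1 gives the fundamental solution (x₁, y₁) = (17, 2).
Step 2: Apply the recurrence (x_{n+1}, y_{n+1}) = (x₁x_n + 72y₁y_n, x₁y_n + y₁x_n) repeatedly.
  From (x_1, y_1) = (17, 2): x_2 = 17·17 + 72·2·2 = 577; y_2 = 17·2 + 2·17 = 68.
  From (x_2, y_2) = (577, 68): x_3 = 17·577 + 72·2·68 = 19601; y_3 = 17·68 + 2·577 = 2310.
  From (x_3, y_3) = (19601, 2310): x_4 = 17·19601 + 72·2·2310 = 665857; y_4 = 17·2310 + 2·19601 = 78472.
  From (x_4, y_4) = (665857, 78472): x_5 = 17·665857 + 72·2·78472 = 22619537; y_5 = 17·78472 + 2·665857 = 2665738.
  From (x_5, y_5) = (22619537, 2665738): x_6 = 17·22619537 + 72·2·2665738 = 768398401; y_6 = 17·2665738 + 2·22619537 = 90556620.
Step 3: Verify x_6² - 72·y_6² = 590436102659356801 - 590436102659356800 = 1 (should be 1). ✓

(x_1, y_1) = (17, 2); (x_6, y_6) = (768398401, 90556620).


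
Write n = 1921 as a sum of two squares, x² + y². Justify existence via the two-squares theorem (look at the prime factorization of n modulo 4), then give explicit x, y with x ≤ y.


Step 1: Factor n = 1921 = 17 · 113.
Step 2: Check the mod-4 condition on each prime factor: 17 ≡ 1 (mod 4), exponent 1; 113 ≡ 1 (mod 4), exponent 1.
All primes ≡ 3 (mod 4) appear to even exponent (or don't appear), so by the two-squares theorem n IS expressible as a sum of two squares.
Step 3: Build a representation. Here n = 17 · 113 is a product of primes ≡ 1 (mod 4). Each prime p ≡ 1 (mod 4) is itself a sum of two squares; find a² by testing p − a² for a perfect square:
  17: 17 − 1² = 16 = 4² ⇒ 17 = 1² + 4².
  113: 113 − 1² = 112, 113 − 2² = 109, 113 − 3² = 104, 113 − 4² = 97, 113 − 5² = 88, 113 − 6² = 77, 113 − 7² = 64 = 8² ⇒ 113 = 7² + 8².
  Combine using the Brahmagupta–Fibonacci identity (a² + b²)(c² + d²) = (ac − bd)² + (ad + bc)² = (ac + bd)² + (ad − bc)²:
  17 · 113 = 1921: from (1² + 4²)(7² + 8²), take (1·7 − 4·8, 1·8 + 4·7) = (7 − 32, 8 + 28) = (-25, 36); dropping signs (only squares matter) gives (25, 36); check 25² + 36² = 625 + 1296 = 1921 ✓.
Step 4: Order so x ≤ y and verify: 25² + 36² = 625 + 1296 = 1921 = n. ✓

n = 1921 = 25² + 36² (one valid representation with x ≤ y).


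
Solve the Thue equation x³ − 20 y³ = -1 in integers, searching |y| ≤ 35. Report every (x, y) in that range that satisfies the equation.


The equation is x³ - 20y³ = -1. For fixed y, x³ = 20·y³ − 1, so a solution requires the RHS to be a perfect cube.
Strategy: iterate y from -35 to 35, compute RHS = 20·y³ − 1, and check whether it is a (positive or negative) perfect cube.
Check small values of y:
  y = 0: RHS = -1 = (-1)³ ⇒ x = -1 works.
  y = 1: RHS = 19 is not a perfect cube.
  y = -1: RHS = -21 is not a perfect cube.
  y = 2: RHS = 159 is not a perfect cube.
  y = -2: RHS = -161 is not a perfect cube.
  y = 3: RHS = 539 is not a perfect cube.
  y = -3: RHS = -541 is not a perfect cube.
Continuing, at y = 7: RHS = 6859 = (19)³ ⇒ x = 19 works.
Searching the remaining y in |y| ≤ 35 finds no further solutions.
Collected solutions: (-1, 0), (19, 7).

Solutions (with |y| ≤ 35): (-1, 0), (19, 7).


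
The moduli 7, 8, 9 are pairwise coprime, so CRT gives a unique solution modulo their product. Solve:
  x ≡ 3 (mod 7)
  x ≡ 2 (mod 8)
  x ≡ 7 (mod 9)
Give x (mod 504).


Moduli 7, 8, 9 are pairwise coprime; by CRT there is a unique solution modulo M = 7 · 8 · 9 = 504.
Solve pairwise, accumulating the modulus:
  Start with x ≡ 3 (mod 7).
  Combine with x ≡ 2 (mod 8): since gcd(7, 8) = 1, we get a unique residue mod 56.
    Write x = 3 + 7·t and substitute into x ≡ 2 (mod 8): 7·t ≡ 2 − 3 = -1 (mod 8).
    Reduce coefficients mod 8: 7·t ≡ 7 (mod 8).
    The inverse of 7 mod 8 is 7 (since 7·7 = 49 = 6·8 + 1), so t ≡ 7·7 = 49 ≡ 1 (mod 8).
    Then x = 3 + 7·1 = 10, valid modulo lcm(7, 8) = 56: x ≡ 10 (mod 56).
  Combine with x ≡ 7 (mod 9): since gcd(56, 9) = 1, we get a unique residue mod 504.
    Write x = 10 + 56·t and substitute into x ≡ 7 (mod 9): 56·t ≡ 7 − 10 = -3 (mod 9).
    Reduce coefficients mod 9: 2·t ≡ 6 (mod 9).
    The inverse of 2 mod 9 is 5 (since 2·5 = 10 = 1·9 + 1), so t ≡ 5·6 = 30 ≡ 3 (mod 9).
    Then x = 10 + 56·3 = 178, valid modulo lcm(56, 9) = 504: x ≡ 178 (mod 504).
Verify: 178 mod 7 = 3 ✓, 178 mod 8 = 2 ✓, 178 mod 9 = 7 ✓.

x ≡ 178 (mod 504).


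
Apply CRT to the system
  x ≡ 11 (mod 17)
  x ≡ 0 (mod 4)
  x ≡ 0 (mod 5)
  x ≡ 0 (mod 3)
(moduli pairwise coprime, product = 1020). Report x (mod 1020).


Product of moduli M = 17 · 4 · 5 · 3 = 1020.
Merge one congruence at a time:
  Start: x ≡ 11 (mod 17).
  Combine with x ≡ 0 (mod 4); new modulus lcm = 68.
    Write x = 11 + 17·t and substitute into x ≡ 0 (mod 4): 17·t ≡ 0 − 11 = -11 (mod 4).
    Reduce coefficients mod 4: 1·t ≡ 1 (mod 4).
    So t ≡ 1 (mod 4).
    Then x = 11 + 17·1 = 28, valid modulo lcm(17, 4) = 68: x ≡ 28 (mod 68).
  Combine with x ≡ 0 (mod 5); new modulus lcm = 340.
    Write x = 28 + 68·t and substitute into x ≡ 0 (mod 5): 68·t ≡ 0 − 28 = -28 (mod 5).
    Reduce coefficients mod 5: 3·t ≡ 2 (mod 5).
    The inverse of 3 mod 5 is 2 (since 3·2 = 6 = 1·5 + 1), so t ≡ 2·2 = 4 ≡ 4 (mod 5).
    Then x = 28 + 68·4 = 300, valid modulo lcm(68, 5) = 340: x ≡ 300 (mod 340).
  Combine with x ≡ 0 (mod 3); new modulus lcm = 1020.
    Write x = 300 + 340·t and substitute into x ≡ 0 (mod 3): 340·t ≡ 0 − 300 = -300 (mod 3).
    Reduce coefficients mod 3: 1·t ≡ 0 (mod 3).
    So t ≡ 0 (mod 3).
    Then x = 300 + 340·0 = 300, valid modulo lcm(340, 3) = 1020: x ≡ 300 (mod 1020).
Verify against each original: 300 mod 17 = 11, 300 mod 4 = 0, 300 mod 5 = 0, 300 mod 3 = 0.

x ≡ 300 (mod 1020).


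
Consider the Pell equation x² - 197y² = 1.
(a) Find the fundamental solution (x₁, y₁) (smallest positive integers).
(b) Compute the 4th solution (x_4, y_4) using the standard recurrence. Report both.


Step 1: Find the fundamental solution (x₁, y₁) of x² - 197y² = 1.
  Expand √197 as a continued fraction. a₀ = ⌊√197⌋ = 14; iterate m_{k+1} = d_k·a_k − m_k, d_{k+1} = (197 − m_{k+1}²)/d_k, a_{k+1} = ⌊(a₀ + m_{k+1})/d_{k+1}⌋ (starting m₀ = 0, d₀ = 1), with convergents p_k = a_k·p_{k-1} + p_{k-2}, q_k = a_k·q_{k-1} + q_{k-2} (p₋₁ = 1, q₋₁ = 0):
  k = 0: a₀ = 14; p₀/q₀ = 14/1; p₀² − 197·q₀² = 196 − 197 = -1.
  k = 1: m = 14, d = 1, a = ⌊(14 + 14)/1⌋ = 28; p/q = (28·14 + 1)/(28·1 + 0) = 393/28; p² − 197·q² = 154449 − 154448 = 1.
  The first convergent with p² − 197·q² = 1 gives the fundamental solution (x₁, y₁) = (393, 28).
Step 2: Apply the recurrence (x_{n+1}, y_{n+1}) = (x₁x_n + 197y₁y_n, x₁y_n + y₁x_n) repeatedly.
  From (x_1, y_1) = (393, 28): x_2 = 393·393 + 197·28·28 = 308897; y_2 = 393·28 + 28·393 = 22008.
  From (x_2, y_2) = (308897, 22008): x_3 = 393·308897 + 197·28·22008 = 242792649; y_3 = 393·22008 + 28·308897 = 17298260.
  From (x_3, y_3) = (242792649, 17298260): x_4 = 393·242792649 + 197·28·17298260 = 190834713217; y_4 = 393·17298260 + 28·242792649 = 13596410352.
Step 3: Verify x_4² - 197·y_4² = 36417887768614634489089 - 36417887768614634489088 = 1 (should be 1). ✓

(x_1, y_1) = (393, 28); (x_4, y_4) = (190834713217, 13596410352).


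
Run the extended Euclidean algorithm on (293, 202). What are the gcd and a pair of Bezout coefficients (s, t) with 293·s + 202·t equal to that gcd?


Euclidean algorithm on (293, 202) — divide until remainder is 0:
  293 = 1 · 202 + 91
  202 = 2 · 91 + 20
  91 = 4 · 20 + 11
  20 = 1 · 11 + 9
  11 = 1 · 9 + 2
  9 = 4 · 2 + 1
  2 = 2 · 1 + 0
gcd(293, 202) = 1.
Track Bezout coefficients alongside the remainders: start with r₀ = 293 = a·1 + b·0 (s = 1, t = 0) and r₁ = 202 = a·0 + b·1 (s = 0, t = 1); each new remainder r_{k+1} = r_{k-1} − q_k·r_k inherits s_{k+1} = s_{k-1} − q_k·s_k, t_{k+1} = t_{k-1} − q_k·t_k, so r_k = a·s_k + b·t_k at every step:
  q = 1: r = 91, s = 1 − 1·0 = 1, t = 0 − 1·1 = -1  (check: 293·1 + 202·(-1) = 91)
  q = 2: r = 20, s = 0 − 2·1 = -2, t = 1 − 2·(-1) = 3  (check: 293·(-2) + 202·3 = 20)
  q = 4: r = 11, s = 1 − 4·(-2) = 9, t = -1 − 4·3 = -13  (check: 293·9 + 202·(-13) = 11)
  q = 1: r = 9, s = -2 − 1·9 = -11, t = 3 − 1·(-13) = 16  (check: 293·(-11) + 202·16 = 9)
  q = 1: r = 2, s = 9 − 1·(-11) = 20, t = -13 − 1·16 = -29  (check: 293·20 + 202·(-29) = 2)
  q = 4: r = 1, s = -11 − 4·20 = -91, t = 16 − 4·(-29) = 132  (check: 293·(-91) + 202·132 = 1)
The row with r = 1 (the gcd) gives the Bezout coefficients s = -91, t = 132.
Result: 293 · (-91) + 202 · (132) = 1.

gcd(293, 202) = 1; s = -91, t = 132 (check: 293·(-91) + 202·132 = 1).


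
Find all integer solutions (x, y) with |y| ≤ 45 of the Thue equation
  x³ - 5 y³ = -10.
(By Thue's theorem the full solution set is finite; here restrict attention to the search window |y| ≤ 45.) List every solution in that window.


The equation is x³ - 5y³ = -10. For fixed y, x³ = 5·y³ − 10, so a solution requires the RHS to be a perfect cube.
Strategy: iterate y from -45 to 45, compute RHS = 5·y³ − 10, and check whether it is a (positive or negative) perfect cube.
Check small values of y:
  y = 0: RHS = -10 is not a perfect cube.
  y = 1: RHS = -5 is not a perfect cube.
  y = -1: RHS = -15 is not a perfect cube.
  y = 2: RHS = 30 is not a perfect cube.
  y = -2: RHS = -50 is not a perfect cube.
  y = 3: RHS = 125 = (5)³ ⇒ x = 5 works.
  y = -3: RHS = -145 is not a perfect cube.
Continuing the search up to |y| = 45 finds no further solutions beyond those listed.
Collected solutions: (5, 3).

Solutions (with |y| ≤ 45): (5, 3).


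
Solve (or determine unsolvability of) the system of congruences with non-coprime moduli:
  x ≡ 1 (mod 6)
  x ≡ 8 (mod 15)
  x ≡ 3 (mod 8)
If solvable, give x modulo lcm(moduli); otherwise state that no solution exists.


Moduli 6, 15, 8 are not pairwise coprime, so CRT works modulo lcm(m_i) when all pairwise compatibility conditions hold.
Pairwise compatibility: gcd(m_i, m_j) must divide a_i - a_j for every pair.
Merge one congruence at a time:
  Start: x ≡ 1 (mod 6).
  Combine with x ≡ 8 (mod 15): gcd(6, 15) = 3, and 8 - 1 = 7 is NOT divisible by 3.
    ⇒ system is inconsistent (no integer solution).

No solution (the system is inconsistent).


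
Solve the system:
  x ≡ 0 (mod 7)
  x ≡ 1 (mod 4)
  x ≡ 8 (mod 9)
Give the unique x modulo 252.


Moduli 7, 4, 9 are pairwise coprime; by CRT there is a unique solution modulo M = 7 · 4 · 9 = 252.
Solve pairwise, accumulating the modulus:
  Start with x ≡ 0 (mod 7).
  Combine with x ≡ 1 (mod 4): since gcd(7, 4) = 1, we get a unique residue mod 28.
    Write x = 0 + 7·t and substitute into x ≡ 1 (mod 4): 7·t ≡ 1 − 0 = 1 (mod 4).
    Reduce coefficients mod 4: 3·t ≡ 1 (mod 4).
    The inverse of 3 mod 4 is 3 (since 3·3 = 9 = 2·4 + 1), so t ≡ 3·1 = 3 ≡ 3 (mod 4).
    Then x = 0 + 7·3 = 21, valid modulo lcm(7, 4) = 28: x ≡ 21 (mod 28).
  Combine with x ≡ 8 (mod 9): since gcd(28, 9) = 1, we get a unique residue mod 252.
    Write x = 21 + 28·t and substitute into x ≡ 8 (mod 9): 28·t ≡ 8 − 21 = -13 (mod 9).
    Reduce coefficients mod 9: 1·t ≡ 5 (mod 9).
    So t ≡ 5 (mod 9).
    Then x = 21 + 28·5 = 161, valid modulo lcm(28, 9) = 252: x ≡ 161 (mod 252).
Verify: 161 mod 7 = 0 ✓, 161 mod 4 = 1 ✓, 161 mod 9 = 8 ✓.

x ≡ 161 (mod 252).


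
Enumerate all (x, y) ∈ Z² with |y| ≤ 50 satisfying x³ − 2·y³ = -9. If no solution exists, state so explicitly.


The equation is x³ - 2y³ = -9. For fixed y, x³ = 2·y³ − 9, so a solution requires the RHS to be a perfect cube.
Strategy: iterate y from -50 to 50, compute RHS = 2·y³ − 9, and check whether it is a (positive or negative) perfect cube.
Check small values of y:
  y = 0: RHS = -9 is not a perfect cube.
  y = 1: RHS = -7 is not a perfect cube.
  y = -1: RHS = -11 is not a perfect cube.
  y = 2: RHS = 7 is not a perfect cube.
  y = -2: RHS = -25 is not a perfect cube.
  y = 3: RHS = 45 is not a perfect cube.
  y = -3: RHS = -63 is not a perfect cube.
Continuing the search up to |y| = 50 finds no solutions either.
No (x, y) in the scanned range satisfies the equation.

No integer solutions with |y| ≤ 50.


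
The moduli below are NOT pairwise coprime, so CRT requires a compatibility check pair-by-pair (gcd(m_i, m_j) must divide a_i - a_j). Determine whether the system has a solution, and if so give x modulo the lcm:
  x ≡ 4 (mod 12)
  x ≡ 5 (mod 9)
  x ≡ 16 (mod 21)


Moduli 12, 9, 21 are not pairwise coprime, so CRT works modulo lcm(m_i) when all pairwise compatibility conditions hold.
Pairwise compatibility: gcd(m_i, m_j) must divide a_i - a_j for every pair.
Merge one congruence at a time:
  Start: x ≡ 4 (mod 12).
  Combine with x ≡ 5 (mod 9): gcd(12, 9) = 3, and 5 - 4 = 1 is NOT divisible by 3.
    ⇒ system is inconsistent (no integer solution).

No solution (the system is inconsistent).


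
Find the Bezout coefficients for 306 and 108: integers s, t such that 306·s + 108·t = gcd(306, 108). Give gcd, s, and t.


Euclidean algorithm on (306, 108) — divide until remainder is 0:
  306 = 2 · 108 + 90
  108 = 1 · 90 + 18
  90 = 5 · 18 + 0
gcd(306, 108) = 18.
Track Bezout coefficients alongside the remainders: start with r₀ = 306 = a·1 + b·0 (s = 1, t = 0) and r₁ = 108 = a·0 + b·1 (s = 0, t = 1); each new remainder r_{k+1} = r_{k-1} − q_k·r_k inherits s_{k+1} = s_{k-1} − q_k·s_k, t_{k+1} = t_{k-1} − q_k·t_k, so r_k = a·s_k + b·t_k at every step:
  q = 2: r = 90, s = 1 − 2·0 = 1, t = 0 − 2·1 = -2  (check: 306·1 + 108·(-2) = 90)
  q = 1: r = 18, s = 0 − 1·1 = -1, t = 1 − 1·(-2) = 3  (check: 306·(-1) + 108·3 = 18)
The row with r = 18 (the gcd) gives the Bezout coefficients s = -1, t = 3.
Result: 306 · (-1) + 108 · (3) = 18.

gcd(306, 108) = 18; s = -1, t = 3 (check: 306·(-1) + 108·3 = 18).


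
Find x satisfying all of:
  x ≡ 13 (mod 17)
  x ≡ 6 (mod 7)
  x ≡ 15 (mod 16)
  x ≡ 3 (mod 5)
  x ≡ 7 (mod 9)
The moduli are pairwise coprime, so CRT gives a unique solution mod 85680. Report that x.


Product of moduli M = 17 · 7 · 16 · 5 · 9 = 85680.
Merge one congruence at a time:
  Start: x ≡ 13 (mod 17).
  Combine with x ≡ 6 (mod 7); new modulus lcm = 119.
    Write x = 13 + 17·t and substitute into x ≡ 6 (mod 7): 17·t ≡ 6 − 13 = -7 (mod 7).
    Reduce coefficients mod 7: 3·t ≡ 0 (mod 7).
    The inverse of 3 mod 7 is 5 (since 3·5 = 15 = 2·7 + 1), so t ≡ 5·0 = 0 ≡ 0 (mod 7).
    Then x = 13 + 17·0 = 13, valid modulo lcm(17, 7) = 119: x ≡ 13 (mod 119).
  Combine with x ≡ 15 (mod 16); new modulus lcm = 1904.
    Write x = 13 + 119·t and substitute into x ≡ 15 (mod 16): 119·t ≡ 15 − 13 = 2 (mod 16).
    Reduce coefficients mod 16: 7·t ≡ 2 (mod 16).
    The inverse of 7 mod 16 is 7 (since 7·7 = 49 = 3·16 + 1), so t ≡ 7·2 = 14 ≡ 14 (mod 16).
    Then x = 13 + 119·14 = 1679, valid modulo lcm(119, 16) = 1904: x ≡ 1679 (mod 1904).
  Combine with x ≡ 3 (mod 5); new modulus lcm = 9520.
    Write x = 1679 + 1904·t and substitute into x ≡ 3 (mod 5): 1904·t ≡ 3 − 1679 = -1676 (mod 5).
    Reduce coefficients mod 5: 4·t ≡ 4 (mod 5).
    The inverse of 4 mod 5 is 4 (since 4·4 = 16 = 3·5 + 1), so t ≡ 4·4 = 16 ≡ 1 (mod 5).
    Then x = 1679 + 1904·1 = 3583, valid modulo lcm(1904, 5) = 9520: x ≡ 3583 (mod 9520).
  Combine with x ≡ 7 (mod 9); new modulus lcm = 85680.
    Write x = 3583 + 9520·t and substitute into x ≡ 7 (mod 9): 9520·t ≡ 7 − 3583 = -3576 (mod 9).
    Reduce coefficients mod 9: 7·t ≡ 6 (mod 9).
    The inverse of 7 mod 9 is 4 (since 7·4 = 28 = 3·9 + 1), so t ≡ 4·6 = 24 ≡ 6 (mod 9).
    Then x = 3583 + 9520·6 = 60703, valid modulo lcm(9520, 9) = 85680: x ≡ 60703 (mod 85680).
Verify against each original: 60703 mod 17 = 13, 60703 mod 7 = 6, 60703 mod 16 = 15, 60703 mod 5 = 3, 60703 mod 9 = 7.

x ≡ 60703 (mod 85680).


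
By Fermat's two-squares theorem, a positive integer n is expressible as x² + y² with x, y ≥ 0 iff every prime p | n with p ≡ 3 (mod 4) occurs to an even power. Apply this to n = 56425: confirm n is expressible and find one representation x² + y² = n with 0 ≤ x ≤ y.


Step 1: Factor n = 56425 = 5^2 · 37 · 61.
Step 2: Check the mod-4 condition on each prime factor: 5 ≡ 1 (mod 4), exponent 2; 37 ≡ 1 (mod 4), exponent 1; 61 ≡ 1 (mod 4), exponent 1.
All primes ≡ 3 (mod 4) appear to even exponent (or don't appear), so by the two-squares theorem n IS expressible as a sum of two squares.
Step 3: Build a representation. Group n = k² · m with k = 5 and m = 37 · 61 = 2257 (a product of primes ≡ 1 (mod 4)); a representation of m scales to one of n via (k·x)² + (k·y)² = k²(x² + y²). Each prime p ≡ 1 (mod 4) is itself a sum of two squares; find a² by testing p − a² for a perfect square:
  37: 37 − 1² = 36 = 6² ⇒ 37 = 1² + 6².
  61: 61 − 1² = 60, 61 − 2² = 57, 61 − 3² = 52, 61 − 4² = 45, 61 − 5² = 36 = 6² ⇒ 61 = 5² + 6².
  Combine using the Brahmagupta–Fibonacci identity (a² + b²)(c² + d²) = (ac − bd)² + (ad + bc)² = (ac + bd)² + (ad − bc)²:
  37 · 61 = 2257: from (1² + 6²)(5² + 6²), take (1·5 − 6·6, 1·6 + 6·5) = (5 − 36, 6 + 30) = (-31, 36); dropping signs (only squares matter) gives (31, 36); check 31² + 36² = 961 + 1296 = 2257 ✓.
  Scale by k = 5: (5·31, 5·36) = (155, 180).
Step 4: Order so x ≤ y and verify: 155² + 180² = 24025 + 32400 = 56425 = n. ✓

n = 56425 = 155² + 180² (one valid representation with x ≤ y).


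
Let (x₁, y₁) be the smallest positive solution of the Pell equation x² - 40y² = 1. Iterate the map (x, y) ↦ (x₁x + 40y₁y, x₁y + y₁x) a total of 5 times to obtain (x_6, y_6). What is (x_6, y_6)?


Step 1: Find the fundamental solution (x₁, y₁) of x² - 40y² = 1.
  Expand √40 as a continued fraction. a₀ = ⌊√40⌋ = 6; iterate m_{k+1} = d_k·a_k − m_k, d_{k+1} = (40 − m_{k+1}²)/d_k, a_{k+1} = ⌊(a₀ + m_{k+1})/d_{k+1}⌋ (starting m₀ = 0, d₀ = 1), with convergents p_k = a_k·p_{k-1} + p_{k-2}, q_k = a_k·q_{k-1} + q_{k-2} (p₋₁ = 1, q₋₁ = 0):
  k = 0: a₀ = 6; p₀/q₀ = 6/1; p₀² − 40·q₀² = 36 − 40 = -4.
  k = 1: m = 6, d = 4, a = ⌊(6 + 6)/4⌋ = 3; p/q = (3·6 + 1)/(3·1 + 0) = 19/3; p² − 40·q² = 361 − 360 = 1.
  The first convergent with p² − 40·q² = 1 gives the fundamental solution (x₁, y₁) = (19, 3).
Step 2: Apply the recurrence (x_{n+1}, y_{n+1}) = (x₁x_n + 40y₁y_n, x₁y_n + y₁x_n) repeatedly.
  From (x_1, y_1) = (19, 3): x_2 = 19·19 + 40·3·3 = 721; y_2 = 19·3 + 3·19 = 114.
  From (x_2, y_2) = (721, 114): x_3 = 19·721 + 40·3·114 = 27379; y_3 = 19·114 + 3·721 = 4329.
  From (x_3, y_3) = (27379, 4329): x_4 = 19·27379 + 40·3·4329 = 1039681; y_4 = 19·4329 + 3·27379 = 164388.
  From (x_4, y_4) = (1039681, 164388): x_5 = 19·1039681 + 40·3·164388 = 39480499; y_5 = 19·164388 + 3·1039681 = 6242415.
  From (x_5, y_5) = (39480499, 6242415): x_6 = 19·39480499 + 40·3·6242415 = 1499219281; y_6 = 19·6242415 + 3·39480499 = 237047382.
Step 3: Verify x_6² - 40·y_6² = 2247658452522156961 - 2247658452522156960 = 1 (should be 1). ✓

(x_1, y_1) = (19, 3); (x_6, y_6) = (1499219281, 237047382).


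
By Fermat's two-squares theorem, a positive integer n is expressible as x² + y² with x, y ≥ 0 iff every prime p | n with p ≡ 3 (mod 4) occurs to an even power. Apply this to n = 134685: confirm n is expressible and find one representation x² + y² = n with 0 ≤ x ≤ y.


Step 1: Factor n = 134685 = 3^2 · 5 · 41 · 73.
Step 2: Check the mod-4 condition on each prime factor: 3 ≡ 3 (mod 4), exponent 2 (must be even); 5 ≡ 1 (mod 4), exponent 1; 41 ≡ 1 (mod 4), exponent 1; 73 ≡ 1 (mod 4), exponent 1.
All primes ≡ 3 (mod 4) appear to even exponent (or don't appear), so by the two-squares theorem n IS expressible as a sum of two squares.
Step 3: Build a representation. Group n = k² · m with k = 3 and m = 5 · 41 · 73 = 14965 (a product of primes ≡ 1 (mod 4)); a representation of m scales to one of n via (k·x)² + (k·y)² = k²(x² + y²). Each prime p ≡ 1 (mod 4) is itself a sum of two squares; find a² by testing p − a² for a perfect square:
  5: 5 − 1² = 4 = 2² ⇒ 5 = 1² + 2².
  41: 41 − 1² = 40, 41 − 2² = 37, 41 − 3² = 32, 41 − 4² = 25 = 5² ⇒ 41 = 4² + 5².
  73: 73 − 1² = 72, 73 − 2² = 69, 73 − 3² = 64 = 8² ⇒ 73 = 3² + 8².
  Combine using the Brahmagupta–Fibonacci identity (a² + b²)(c² + d²) = (ac − bd)² + (ad + bc)² = (ac + bd)² + (ad − bc)²:
  5 · 41 = 205: from (1² + 2²)(4² + 5²), take (1·4 − 2·5, 1·5 + 2·4) = (4 − 10, 5 + 8) = (-6, 13); dropping signs (only squares matter) gives (6, 13); check 6² + 13² = 36 + 169 = 205 ✓.
  205 · 73 = 14965: from (6² + 13²)(3² + 8²), take (6·3 − 13·8, 6·8 + 13·3) = (18 − 104, 48 + 39) = (-86, 87); dropping signs (only squares matter) gives (86, 87); check 86² + 87² = 7396 + 7569 = 14965 ✓.
  Scale by k = 3: (3·86, 3·87) = (258, 261).
Step 4: Order so x ≤ y and verify: 258² + 261² = 66564 + 68121 = 134685 = n. ✓

n = 134685 = 258² + 261² (one valid representation with x ≤ y).


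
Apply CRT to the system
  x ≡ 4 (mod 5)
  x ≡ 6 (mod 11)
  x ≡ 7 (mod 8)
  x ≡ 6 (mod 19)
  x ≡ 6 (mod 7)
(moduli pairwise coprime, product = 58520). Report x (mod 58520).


Product of moduli M = 5 · 11 · 8 · 19 · 7 = 58520.
Merge one congruence at a time:
  Start: x ≡ 4 (mod 5).
  Combine with x ≡ 6 (mod 11); new modulus lcm = 55.
    Write x = 4 + 5·t and substitute into x ≡ 6 (mod 11): 5·t ≡ 6 − 4 = 2 (mod 11).
    The inverse of 5 mod 11 is 9 (since 5·9 = 45 = 4·11 + 1), so t ≡ 9·2 = 18 ≡ 7 (mod 11).
    Then x = 4 + 5·7 = 39, valid modulo lcm(5, 11) = 55: x ≡ 39 (mod 55).
  Combine with x ≡ 7 (mod 8); new modulus lcm = 440.
    Write x = 39 + 55·t and substitute into x ≡ 7 (mod 8): 55·t ≡ 7 − 39 = -32 (mod 8).
    Reduce coefficients mod 8: 7·t ≡ 0 (mod 8).
    The inverse of 7 mod 8 is 7 (since 7·7 = 49 = 6·8 + 1), so t ≡ 7·0 = 0 ≡ 0 (mod 8).
    Then x = 39 + 55·0 = 39, valid modulo lcm(55, 8) = 440: x ≡ 39 (mod 440).
  Combine with x ≡ 6 (mod 19); new modulus lcm = 8360.
    Write x = 39 + 440·t and substitute into x ≡ 6 (mod 19): 440·t ≡ 6 − 39 = -33 (mod 19).
    Reduce coefficients mod 19: 3·t ≡ 5 (mod 19).
    The inverse of 3 mod 19 is 13 (since 3·13 = 39 = 2·19 + 1), so t ≡ 13·5 = 65 ≡ 8 (mod 19).
    Then x = 39 + 440·8 = 3559, valid modulo lcm(440, 19) = 8360: x ≡ 3559 (mod 8360).
  Combine with x ≡ 6 (mod 7); new modulus lcm = 58520.
    Write x = 3559 + 8360·t and substitute into x ≡ 6 (mod 7): 8360·t ≡ 6 − 3559 = -3553 (mod 7).
    Reduce coefficients mod 7: 2·t ≡ 3 (mod 7).
    The inverse of 2 mod 7 is 4 (since 2·4 = 8 = 1·7 + 1), so t ≡ 4·3 = 12 ≡ 5 (mod 7).
    Then x = 3559 + 8360·5 = 45359, valid modulo lcm(8360, 7) = 58520: x ≡ 45359 (mod 58520).
Verify against each original: 45359 mod 5 = 4, 45359 mod 11 = 6, 45359 mod 8 = 7, 45359 mod 19 = 6, 45359 mod 7 = 6.

x ≡ 45359 (mod 58520).


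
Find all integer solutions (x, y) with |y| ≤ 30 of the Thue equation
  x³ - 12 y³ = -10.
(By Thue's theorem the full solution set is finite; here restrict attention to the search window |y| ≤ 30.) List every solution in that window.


The equation is x³ - 12y³ = -10. For fixed y, x³ = 12·y³ − 10, so a solution requires the RHS to be a perfect cube.
Strategy: iterate y from -30 to 30, compute RHS = 12·y³ − 10, and check whether it is a (positive or negative) perfect cube.
Check small values of y:
  y = 0: RHS = -10 is not a perfect cube.
  y = 1: RHS = 2 is not a perfect cube.
  y = -1: RHS = -22 is not a perfect cube.
  y = 2: RHS = 86 is not a perfect cube.
  y = -2: RHS = -106 is not a perfect cube.
  y = 3: RHS = 314 is not a perfect cube.
  y = -3: RHS = -334 is not a perfect cube.
Continuing the search up to |y| = 30 finds no solutions either.
No (x, y) in the scanned range satisfies the equation.

No integer solutions with |y| ≤ 30.


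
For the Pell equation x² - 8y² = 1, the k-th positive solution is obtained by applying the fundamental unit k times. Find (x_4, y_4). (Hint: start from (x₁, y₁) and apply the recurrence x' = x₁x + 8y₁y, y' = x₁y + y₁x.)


Step 1: Find the fundamental solution (x₁, y₁) of x² - 8y² = 1.
  Expand √8 as a continued fraction. a₀ = ⌊√8⌋ = 2; iterate m_{k+1} = d_k·a_k − m_k, d_{k+1} = (8 − m_{k+1}²)/d_k, a_{k+1} = ⌊(a₀ + m_{k+1})/d_{k+1}⌋ (starting m₀ = 0, d₀ = 1), with convergents p_k = a_k·p_{k-1} + p_{k-2}, q_k = a_k·q_{k-1} + q_{k-2} (p₋₁ = 1, q₋₁ = 0):
  k = 0: a₀ = 2; p₀/q₀ = 2/1; p₀² − 8·q₀² = 4 − 8 = -4.
  k = 1: m = 2, d = 4, a = ⌊(2 + 2)/4⌋ = 1; p/q = (1·2 + 1)/(1·1 + 0) = 3/1; p² − 8·q² = 9 − 8 = 1.
  The first convergent with p² − 8·q² = 1 gives the fundamental solution (x₁, y₁) = (3, 1).
Step 2: Apply the recurrence (x_{n+1}, y_{n+1}) = (x₁x_n + 8y₁y_n, x₁y_n + y₁x_n) repeatedly.
  From (x_1, y_1) = (3, 1): x_2 = 3·3 + 8·1·1 = 17; y_2 = 3·1 + 1·3 = 6.
  From (x_2, y_2) = (17, 6): x_3 = 3·17 + 8·1·6 = 99; y_3 = 3·6 + 1·17 = 35.
  From (x_3, y_3) = (99, 35): x_4 = 3·99 + 8·1·35 = 577; y_4 = 3·35 + 1·99 = 204.
Step 3: Verify x_4² - 8·y_4² = 332929 - 332928 = 1 (should be 1). ✓

(x_1, y_1) = (3, 1); (x_4, y_4) = (577, 204).


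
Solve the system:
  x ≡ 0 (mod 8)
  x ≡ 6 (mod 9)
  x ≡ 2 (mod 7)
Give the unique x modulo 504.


Moduli 8, 9, 7 are pairwise coprime; by CRT there is a unique solution modulo M = 8 · 9 · 7 = 504.
Solve pairwise, accumulating the modulus:
  Start with x ≡ 0 (mod 8).
  Combine with x ≡ 6 (mod 9): since gcd(8, 9) = 1, we get a unique residue mod 72.
    Write x = 0 + 8·t and substitute into x ≡ 6 (mod 9): 8·t ≡ 6 − 0 = 6 (mod 9).
    The inverse of 8 mod 9 is 8 (since 8·8 = 64 = 7·9 + 1), so t ≡ 8·6 = 48 ≡ 3 (mod 9).
    Then x = 0 + 8·3 = 24, valid modulo lcm(8, 9) = 72: x ≡ 24 (mod 72).
  Combine with x ≡ 2 (mod 7): since gcd(72, 7) = 1, we get a unique residue mod 504.
    Write x = 24 + 72·t and substitute into x ≡ 2 (mod 7): 72·t ≡ 2 − 24 = -22 (mod 7).
    Reduce coefficients mod 7: 2·t ≡ 6 (mod 7).
    The inverse of 2 mod 7 is 4 (since 2·4 = 8 = 1·7 + 1), so t ≡ 4·6 = 24 ≡ 3 (mod 7).
    Then x = 24 + 72·3 = 240, valid modulo lcm(72, 7) = 504: x ≡ 240 (mod 504).
Verify: 240 mod 8 = 0 ✓, 240 mod 9 = 6 ✓, 240 mod 7 = 2 ✓.

x ≡ 240 (mod 504).


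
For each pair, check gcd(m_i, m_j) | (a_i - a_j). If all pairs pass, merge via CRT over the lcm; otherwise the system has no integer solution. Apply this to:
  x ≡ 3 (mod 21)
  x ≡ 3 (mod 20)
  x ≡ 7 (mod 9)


Moduli 21, 20, 9 are not pairwise coprime, so CRT works modulo lcm(m_i) when all pairwise compatibility conditions hold.
Pairwise compatibility: gcd(m_i, m_j) must divide a_i - a_j for every pair.
Merge one congruence at a time:
  Start: x ≡ 3 (mod 21).
  Combine with x ≡ 3 (mod 20): gcd(21, 20) = 1; 3 - 3 = 0, which IS divisible by 1, so compatible.
    Write x = 3 + 21·t and substitute into x ≡ 3 (mod 20): 21·t ≡ 3 − 3 = 0 (mod 20).
    Reduce coefficients mod 20: 1·t ≡ 0 (mod 20).
    So t ≡ 0 (mod 20).
    Then x = 3 + 21·0 = 3, valid modulo lcm(21, 20) = 420: x ≡ 3 (mod 420).
  Combine with x ≡ 7 (mod 9): gcd(420, 9) = 3, and 7 - 3 = 4 is NOT divisible by 3.
    ⇒ system is inconsistent (no integer solution).

No solution (the system is inconsistent).


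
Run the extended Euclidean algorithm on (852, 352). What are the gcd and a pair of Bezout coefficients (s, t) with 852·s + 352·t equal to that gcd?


Euclidean algorithm on (852, 352) — divide until remainder is 0:
  852 = 2 · 352 + 148
  352 = 2 · 148 + 56
  148 = 2 · 56 + 36
  56 = 1 · 36 + 20
  36 = 1 · 20 + 16
  20 = 1 · 16 + 4
  16 = 4 · 4 + 0
gcd(852, 352) = 4.
Track Bezout coefficients alongside the remainders: start with r₀ = 852 = a·1 + b·0 (s = 1, t = 0) and r₁ = 352 = a·0 + b·1 (s = 0, t = 1); each new remainder r_{k+1} = r_{k-1} − q_k·r_k inherits s_{k+1} = s_{k-1} − q_k·s_k, t_{k+1} = t_{k-1} − q_k·t_k, so r_k = a·s_k + b·t_k at every step:
  q = 2: r = 148, s = 1 − 2·0 = 1, t = 0 − 2·1 = -2  (check: 852·1 + 352·(-2) = 148)
  q = 2: r = 56, s = 0 − 2·1 = -2, t = 1 − 2·(-2) = 5  (check: 852·(-2) + 352·5 = 56)
  q = 2: r = 36, s = 1 − 2·(-2) = 5, t = -2 − 2·5 = -12  (check: 852·5 + 352·(-12) = 36)
  q = 1: r = 20, s = -2 − 1·5 = -7, t = 5 − 1·(-12) = 17  (check: 852·(-7) + 352·17 = 20)
  q = 1: r = 16, s = 5 − 1·(-7) = 12, t = -12 − 1·17 = -29  (check: 852·12 + 352·(-29) = 16)
  q = 1: r = 4, s = -7 − 1·12 = -19, t = 17 − 1·(-29) = 46  (check: 852·(-19) + 352·46 = 4)
The row with r = 4 (the gcd) gives the Bezout coefficients s = -19, t = 46.
Result: 852 · (-19) + 352 · (46) = 4.

gcd(852, 352) = 4; s = -19, t = 46 (check: 852·(-19) + 352·46 = 4).


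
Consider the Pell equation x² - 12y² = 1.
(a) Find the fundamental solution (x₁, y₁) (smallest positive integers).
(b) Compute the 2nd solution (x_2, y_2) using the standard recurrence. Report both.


Step 1: Find the fundamental solution (x₁, y₁) of x² - 12y² = 1.
  Expand √12 as a continued fraction. a₀ = ⌊√12⌋ = 3; iterate m_{k+1} = d_k·a_k − m_k, d_{k+1} = (12 − m_{k+1}²)/d_k, a_{k+1} = ⌊(a₀ + m_{k+1})/d_{k+1}⌋ (starting m₀ = 0, d₀ = 1), with convergents p_k = a_k·p_{k-1} + p_{k-2}, q_k = a_k·q_{k-1} + q_{k-2} (p₋₁ = 1, q₋₁ = 0):
  k = 0: a₀ = 3; p₀/q₀ = 3/1; p₀² − 12·q₀² = 9 − 12 = -3.
  k = 1: m = 3, d = 3, a = ⌊(3 + 3)/3⌋ = 2; p/q = (2·3 + 1)/(2·1 + 0) = 7/2; p² − 12·q² = 49 − 48 = 1.
  The first convergent with p² − 12·q² = 1 gives the fundamental solution (x₁, y₁) = (7, 2).
Step 2: Apply the recurrence (x_{n+1}, y_{n+1}) = (x₁x_n + 12y₁y_n, x₁y_n + y₁x_n) repeatedly.
  From (x_1, y_1) = (7, 2): x_2 = 7·7 + 12·2·2 = 97; y_2 = 7·2 + 2·7 = 28.
Step 3: Verify x_2² - 12·y_2² = 9409 - 9408 = 1 (should be 1). ✓

(x_1, y_1) = (7, 2); (x_2, y_2) = (97, 28).


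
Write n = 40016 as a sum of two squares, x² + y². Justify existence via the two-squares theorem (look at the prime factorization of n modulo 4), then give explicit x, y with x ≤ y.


Step 1: Factor n = 40016 = 2^4 · 41 · 61.
Step 2: Check the mod-4 condition on each prime factor: 2 = 2 (special); 41 ≡ 1 (mod 4), exponent 1; 61 ≡ 1 (mod 4), exponent 1.
All primes ≡ 3 (mod 4) appear to even exponent (or don't appear), so by the two-squares theorem n IS expressible as a sum of two squares.
Step 3: Build a representation. Group n = k² · m with k = 4 and m = 41 · 61 = 2501 (a product of primes ≡ 1 (mod 4)); a representation of m scales to one of n via (k·x)² + (k·y)² = k²(x² + y²). Each prime p ≡ 1 (mod 4) is itself a sum of two squares; find a² by testing p − a² for a perfect square:
  41: 41 − 1² = 40, 41 − 2² = 37, 41 − 3² = 32, 41 − 4² = 25 = 5² ⇒ 41 = 4² + 5².
  61: 61 − 1² = 60, 61 − 2² = 57, 61 − 3² = 52, 61 − 4² = 45, 61 − 5² = 36 = 6² ⇒ 61 = 5² + 6².
  Combine using the Brahmagupta–Fibonacci identity (a² + b²)(c² + d²) = (ac − bd)² + (ad + bc)² = (ac + bd)² + (ad − bc)²:
  41 · 61 = 2501: from (4² + 5²)(5² + 6²), take (4·5 − 5·6, 4·6 + 5·5) = (20 − 30, 24 + 25) = (-10, 49); dropping signs (only squares matter) gives (10, 49); check 10² + 49² = 100 + 2401 = 2501 ✓.
  Scale by k = 4: (4·10, 4·49) = (40, 196).
Step 4: Order so x ≤ y and verify: 40² + 196² = 1600 + 38416 = 40016 = n. ✓

n = 40016 = 40² + 196² (one valid representation with x ≤ y).


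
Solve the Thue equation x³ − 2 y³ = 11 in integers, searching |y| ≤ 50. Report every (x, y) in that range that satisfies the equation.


The equation is x³ - 2y³ = 11. For fixed y, x³ = 2·y³ + 11, so a solution requires the RHS to be a perfect cube.
Strategy: iterate y from -50 to 50, compute RHS = 2·y³ + 11, and check whether it is a (positive or negative) perfect cube.
Check small values of y:
  y = 0: RHS = 11 is not a perfect cube.
  y = 1: RHS = 13 is not a perfect cube.
  y = -1: RHS = 9 is not a perfect cube.
  y = 2: RHS = 27 = (3)³ ⇒ x = 3 works.
  y = -2: RHS = -5 is not a perfect cube.
  y = 3: RHS = 65 is not a perfect cube.
  y = -3: RHS = -43 is not a perfect cube.
Continuing the search up to |y| = 50 finds no further solutions beyond those listed.
Collected solutions: (3, 2).

Solutions (with |y| ≤ 50): (3, 2).


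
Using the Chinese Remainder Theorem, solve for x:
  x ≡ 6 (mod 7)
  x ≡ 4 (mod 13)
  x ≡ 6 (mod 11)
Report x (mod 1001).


Moduli 7, 13, 11 are pairwise coprime; by CRT there is a unique solution modulo M = 7 · 13 · 11 = 1001.
Solve pairwise, accumulating the modulus:
  Start with x ≡ 6 (mod 7).
  Combine with x ≡ 4 (mod 13): since gcd(7, 13) = 1, we get a unique residue mod 91.
    Write x = 6 + 7·t and substitute into x ≡ 4 (mod 13): 7·t ≡ 4 − 6 = -2 (mod 13).
    Reduce coefficients mod 13: 7·t ≡ 11 (mod 13).
    The inverse of 7 mod 13 is 2 (since 7·2 = 14 = 1·13 + 1), so t ≡ 2·11 = 22 ≡ 9 (mod 13).
    Then x = 6 + 7·9 = 69, valid modulo lcm(7, 13) = 91: x ≡ 69 (mod 91).
  Combine with x ≡ 6 (mod 11): since gcd(91, 11) = 1, we get a unique residue mod 1001.
    Write x = 69 + 91·t and substitute into x ≡ 6 (mod 11): 91·t ≡ 6 − 69 = -63 (mod 11).
    Reduce coefficients mod 11: 3·t ≡ 3 (mod 11).
    The inverse of 3 mod 11 is 4 (since 3·4 = 12 = 1·11 + 1), so t ≡ 4·3 = 12 ≡ 1 (mod 11).
    Then x = 69 + 91·1 = 160, valid modulo lcm(91, 11) = 1001: x ≡ 160 (mod 1001).
Verify: 160 mod 7 = 6 ✓, 160 mod 13 = 4 ✓, 160 mod 11 = 6 ✓.

x ≡ 160 (mod 1001).


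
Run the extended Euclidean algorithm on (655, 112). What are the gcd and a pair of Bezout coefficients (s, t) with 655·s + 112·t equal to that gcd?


Euclidean algorithm on (655, 112) — divide until remainder is 0:
  655 = 5 · 112 + 95
  112 = 1 · 95 + 17
  95 = 5 · 17 + 10
  17 = 1 · 10 + 7
  10 = 1 · 7 + 3
  7 = 2 · 3 + 1
  3 = 3 · 1 + 0
gcd(655, 112) = 1.
Track Bezout coefficients alongside the remainders: start with r₀ = 655 = a·1 + b·0 (s = 1, t = 0) and r₁ = 112 = a·0 + b·1 (s = 0, t = 1); each new remainder r_{k+1} = r_{k-1} − q_k·r_k inherits s_{k+1} = s_{k-1} − q_k·s_k, t_{k+1} = t_{k-1} − q_k·t_k, so r_k = a·s_k + b·t_k at every step:
  q = 5: r = 95, s = 1 − 5·0 = 1, t = 0 − 5·1 = -5  (check: 655·1 + 112·(-5) = 95)
  q = 1: r = 17, s = 0 − 1·1 = -1, t = 1 − 1·(-5) = 6  (check: 655·(-1) + 112·6 = 17)
  q = 5: r = 10, s = 1 − 5·(-1) = 6, t = -5 − 5·6 = -35  (check: 655·6 + 112·(-35) = 10)
  q = 1: r = 7, s = -1 − 1·6 = -7, t = 6 − 1·(-35) = 41  (check: 655·(-7) + 112·41 = 7)
  q = 1: r = 3, s = 6 − 1·(-7) = 13, t = -35 − 1·41 = -76  (check: 655·13 + 112·(-76) = 3)
  q = 2: r = 1, s = -7 − 2·13 = -33, t = 41 − 2·(-76) = 193  (check: 655·(-33) + 112·193 = 1)
The row with r = 1 (the gcd) gives the Bezout coefficients s = -33, t = 193.
Result: 655 · (-33) + 112 · (193) = 1.

gcd(655, 112) = 1; s = -33, t = 193 (check: 655·(-33) + 112·193 = 1).


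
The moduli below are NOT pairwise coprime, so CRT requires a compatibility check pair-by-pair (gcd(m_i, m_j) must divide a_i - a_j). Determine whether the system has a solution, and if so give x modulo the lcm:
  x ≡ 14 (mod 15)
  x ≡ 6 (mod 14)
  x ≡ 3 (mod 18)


Moduli 15, 14, 18 are not pairwise coprime, so CRT works modulo lcm(m_i) when all pairwise compatibility conditions hold.
Pairwise compatibility: gcd(m_i, m_j) must divide a_i - a_j for every pair.
Merge one congruence at a time:
  Start: x ≡ 14 (mod 15).
  Combine with x ≡ 6 (mod 14): gcd(15, 14) = 1; 6 - 14 = -8, which IS divisible by 1, so compatible.
    Write x = 14 + 15·t and substitute into x ≡ 6 (mod 14): 15·t ≡ 6 − 14 = -8 (mod 14).
    Reduce coefficients mod 14: 1·t ≡ 6 (mod 14).
    So t ≡ 6 (mod 14).
    Then x = 14 + 15·6 = 104, valid modulo lcm(15, 14) = 210: x ≡ 104 (mod 210).
  Combine with x ≡ 3 (mod 18): gcd(210, 18) = 6, and 3 - 104 = -101 is NOT divisible by 6.
    ⇒ system is inconsistent (no integer solution).

No solution (the system is inconsistent).
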